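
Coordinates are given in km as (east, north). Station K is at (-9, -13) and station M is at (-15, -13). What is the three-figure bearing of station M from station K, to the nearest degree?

Δeast = -15 − -9 = -6.00; Δnorth = -13 − -13 = 0.00.
Bearing = atan2(Δeast, Δnorth) mod 360° = 270.00° ≈ 270°.

270°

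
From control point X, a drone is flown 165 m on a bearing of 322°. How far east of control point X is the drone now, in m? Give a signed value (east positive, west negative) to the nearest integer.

-102 m

Leg 1 (322°, 165 m): east 165 sin 322° = -101.58, north 165 cos 322° = 130.02
Net east component: -101.58 m.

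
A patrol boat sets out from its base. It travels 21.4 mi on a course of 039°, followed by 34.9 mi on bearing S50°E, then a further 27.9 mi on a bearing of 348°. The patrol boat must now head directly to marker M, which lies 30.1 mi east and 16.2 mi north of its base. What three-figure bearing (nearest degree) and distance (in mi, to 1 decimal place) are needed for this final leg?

Leg 1 (039°, 21.4 mi): east 21.4 sin 39° = 13.47, north 21.4 cos 39° = 16.63
Leg 2 (S50°E, 34.9 mi): east 34.9 sin 130° = 26.73, north 34.9 cos 130° = -22.43
Leg 3 (348°, 27.9 mi): east 27.9 sin 348° = -5.80, north 27.9 cos 348° = 27.29
Current position: (34.40, 21.49). Target: (30.1, 16.2). Remaining: Δeast = -4.30, Δnorth = -5.29.
Bearing = atan2(-4.30, -5.29) mod 360° = 219.13°; distance = √((-4.30)² + (-5.29)²) = 6.817 mi.

219°, 6.8 mi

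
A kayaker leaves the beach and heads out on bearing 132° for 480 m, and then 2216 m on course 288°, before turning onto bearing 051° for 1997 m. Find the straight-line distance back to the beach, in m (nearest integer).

1633 m

Leg 1 (132°, 480 m): east 480 sin 132° = 356.71, north 480 cos 132° = -321.18
Leg 2 (288°, 2216 m): east 2216 sin 288° = -2107.54, north 2216 cos 288° = 684.78
Leg 3 (051°, 1997 m): east 1997 sin 51° = 1551.96, north 1997 cos 51° = 1256.75
Net: -198.87 east, 1620.35 north. Distance = √((-198.87)² + (1620.35)²) = 1632.510 m.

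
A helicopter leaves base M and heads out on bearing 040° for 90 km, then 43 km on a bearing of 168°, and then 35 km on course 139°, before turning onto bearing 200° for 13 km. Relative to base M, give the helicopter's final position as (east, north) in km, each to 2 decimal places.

(85.31, -11.75)

Leg 1 (040°, 90 km): east 90 sin 40° = 57.85, north 90 cos 40° = 68.94
Leg 2 (168°, 43 km): east 43 sin 168° = 8.94, north 43 cos 168° = -42.06
Leg 3 (139°, 35 km): east 35 sin 139° = 22.96, north 35 cos 139° = -26.41
Leg 4 (200°, 13 km): east 13 sin 200° = -4.45, north 13 cos 200° = -12.22
Summing: 85.31 km east, -11.75 km north → (85.31, -11.75).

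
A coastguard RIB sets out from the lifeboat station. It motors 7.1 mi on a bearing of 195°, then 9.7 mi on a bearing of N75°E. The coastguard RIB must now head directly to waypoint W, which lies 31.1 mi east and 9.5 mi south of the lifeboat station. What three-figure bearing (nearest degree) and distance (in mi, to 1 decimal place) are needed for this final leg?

Leg 1 (195°, 7.1 mi): east 7.1 sin 195° = -1.84, north 7.1 cos 195° = -6.86
Leg 2 (N75°E, 9.7 mi): east 9.7 sin 75° = 9.37, north 9.7 cos 75° = 2.51
Current position: (7.53, -4.35). Target: (31.1, -9.5). Remaining: Δeast = 23.57, Δnorth = -5.15.
Bearing = atan2(23.57, -5.15) mod 360° = 102.33°; distance = √((23.57)² + (-5.15)²) = 24.125 mi.

102°, 24.1 mi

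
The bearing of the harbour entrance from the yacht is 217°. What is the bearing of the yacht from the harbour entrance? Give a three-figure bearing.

037°

Back-bearing = 217° − 180° = 037°.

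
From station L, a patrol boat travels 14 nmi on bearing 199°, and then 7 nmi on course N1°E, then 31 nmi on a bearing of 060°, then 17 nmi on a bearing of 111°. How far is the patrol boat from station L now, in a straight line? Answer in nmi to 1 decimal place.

Leg 1 (199°, 14 nmi): east 14 sin 199° = -4.56, north 14 cos 199° = -13.24
Leg 2 (N1°E, 7 nmi): east 7 sin 1° = 0.12, north 7 cos 1° = 7.00
Leg 3 (060°, 31 nmi): east 31 sin 60° = 26.85, north 31 cos 60° = 15.50
Leg 4 (111°, 17 nmi): east 17 sin 111° = 15.87, north 17 cos 111° = -6.09
Net: 38.28 east, 3.17 north. Distance = √((38.28)² + (3.17)²) = 38.413 nmi.

38.4 nmi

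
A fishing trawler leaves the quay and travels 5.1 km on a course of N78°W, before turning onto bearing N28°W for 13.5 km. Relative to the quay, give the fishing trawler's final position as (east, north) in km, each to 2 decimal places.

(-11.33, 12.98)

Leg 1 (N78°W, 5.1 km): east 5.1 sin 282° = -4.99, north 5.1 cos 282° = 1.06
Leg 2 (N28°W, 13.5 km): east 13.5 sin 332° = -6.34, north 13.5 cos 332° = 11.92
Summing: -11.33 km east, 12.98 km north → (-11.33, 12.98).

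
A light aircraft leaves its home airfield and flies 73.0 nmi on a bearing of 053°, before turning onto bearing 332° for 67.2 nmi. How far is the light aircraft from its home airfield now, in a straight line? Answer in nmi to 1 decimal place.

106.7 nmi

Leg 1 (053°, 73.0 nmi): east 73.0 sin 53° = 58.30, north 73.0 cos 53° = 43.93
Leg 2 (332°, 67.2 nmi): east 67.2 sin 332° = -31.55, north 67.2 cos 332° = 59.33
Net: 26.75 east, 103.27 north. Distance = √((26.75)² + (103.27)²) = 106.675 nmi.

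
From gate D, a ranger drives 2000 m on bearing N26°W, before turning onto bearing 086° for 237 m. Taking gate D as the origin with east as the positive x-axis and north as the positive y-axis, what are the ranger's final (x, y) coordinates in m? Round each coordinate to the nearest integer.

(-640, 1814)

Leg 1 (N26°W, 2000 m): east 2000 sin 334° = -876.74, north 2000 cos 334° = 1797.59
Leg 2 (086°, 237 m): east 237 sin 86° = 236.42, north 237 cos 86° = 16.53
Summing: -640.32 m east, 1814.12 m north → (-640, 1814).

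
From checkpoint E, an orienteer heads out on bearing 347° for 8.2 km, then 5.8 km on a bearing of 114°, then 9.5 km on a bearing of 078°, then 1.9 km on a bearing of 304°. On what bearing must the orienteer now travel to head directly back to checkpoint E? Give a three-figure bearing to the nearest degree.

Leg 1 (347°, 8.2 km): east 8.2 sin 347° = -1.84, north 8.2 cos 347° = 7.99
Leg 2 (114°, 5.8 km): east 5.8 sin 114° = 5.30, north 5.8 cos 114° = -2.36
Leg 3 (078°, 9.5 km): east 9.5 sin 78° = 9.29, north 9.5 cos 78° = 1.98
Leg 4 (304°, 1.9 km): east 1.9 sin 304° = -1.58, north 1.9 cos 304° = 1.06
Net displacement: 11.17 east, 8.67 north. Direction back to start is (-11.17, -8.67): bearing = atan2(-11.17, -8.67) mod 360° = 232.19° ≈ 232°.

232°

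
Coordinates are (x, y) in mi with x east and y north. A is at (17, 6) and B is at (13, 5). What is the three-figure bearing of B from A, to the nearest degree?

Δeast = 13 − 17 = -4.00; Δnorth = 5 − 6 = -1.00.
Bearing = atan2(Δeast, Δnorth) mod 360° = 255.96° ≈ 256°.

256°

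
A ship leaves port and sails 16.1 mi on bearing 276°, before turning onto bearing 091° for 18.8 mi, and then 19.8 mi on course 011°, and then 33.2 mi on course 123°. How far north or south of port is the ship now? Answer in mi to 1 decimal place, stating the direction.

Leg 1 (276°, 16.1 mi): east 16.1 sin 276° = -16.01, north 16.1 cos 276° = 1.68
Leg 2 (091°, 18.8 mi): east 18.8 sin 91° = 18.80, north 18.8 cos 91° = -0.33
Leg 3 (011°, 19.8 mi): east 19.8 sin 11° = 3.78, north 19.8 cos 11° = 19.44
Leg 4 (123°, 33.2 mi): east 33.2 sin 123° = 27.84, north 33.2 cos 123° = -18.08
Net north component: 2.71 mi.

2.7 mi north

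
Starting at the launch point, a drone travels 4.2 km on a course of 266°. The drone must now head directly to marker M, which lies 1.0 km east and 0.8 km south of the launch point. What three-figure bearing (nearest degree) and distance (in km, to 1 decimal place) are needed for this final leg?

096°, 5.2 km

Leg 1 (266°, 4.2 km): east 4.2 sin 266° = -4.19, north 4.2 cos 266° = -0.29
Current position: (-4.19, -0.29). Target: (1.0, -0.8). Remaining: Δeast = 5.19, Δnorth = -0.51.
Bearing = atan2(5.19, -0.51) mod 360° = 95.58°; distance = √((5.19)² + (-0.51)²) = 5.214 km.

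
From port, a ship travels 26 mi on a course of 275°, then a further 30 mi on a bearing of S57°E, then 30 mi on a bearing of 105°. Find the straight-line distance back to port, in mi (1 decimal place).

Leg 1 (275°, 26 mi): east 26 sin 275° = -25.90, north 26 cos 275° = 2.27
Leg 2 (S57°E, 30 mi): east 30 sin 123° = 25.16, north 30 cos 123° = -16.34
Leg 3 (105°, 30 mi): east 30 sin 105° = 28.98, north 30 cos 105° = -7.76
Net: 28.24 east, -21.84 north. Distance = √((28.24)² + (-21.84)²) = 35.696 mi.

35.7 mi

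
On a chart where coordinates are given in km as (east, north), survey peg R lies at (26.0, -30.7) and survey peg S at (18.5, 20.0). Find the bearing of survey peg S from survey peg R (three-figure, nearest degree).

352°

Δeast = 18.5 − 26.0 = -7.50; Δnorth = 20.0 − -30.7 = 50.70.
Bearing = atan2(Δeast, Δnorth) mod 360° = 351.59° ≈ 352°.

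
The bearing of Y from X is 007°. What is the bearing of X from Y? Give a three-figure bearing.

187°

Back-bearing = 007° + 180° = 187°.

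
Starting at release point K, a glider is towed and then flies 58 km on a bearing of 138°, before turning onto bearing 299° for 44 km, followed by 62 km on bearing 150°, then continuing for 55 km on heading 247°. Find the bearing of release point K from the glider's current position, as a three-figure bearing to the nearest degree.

011°

Leg 1 (138°, 58 km): east 58 sin 138° = 38.81, north 58 cos 138° = -43.10
Leg 2 (299°, 44 km): east 44 sin 299° = -38.48, north 44 cos 299° = 21.33
Leg 3 (150°, 62 km): east 62 sin 150° = 31.00, north 62 cos 150° = -53.69
Leg 4 (247°, 55 km): east 55 sin 247° = -50.63, north 55 cos 247° = -21.49
Net displacement: -19.30 east, -96.95 north. Direction back to start is (19.30, 96.95): bearing = atan2(19.30, 96.95) mod 360° = 11.26° ≈ 011°.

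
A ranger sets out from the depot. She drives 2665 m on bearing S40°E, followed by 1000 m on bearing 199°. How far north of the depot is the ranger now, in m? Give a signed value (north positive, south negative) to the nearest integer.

Leg 1 (S40°E, 2665 m): east 2665 sin 140° = 1713.03, north 2665 cos 140° = -2041.51
Leg 2 (199°, 1000 m): east 1000 sin 199° = -325.57, north 1000 cos 199° = -945.52
Net north component: -2987.03 m.

-2987 m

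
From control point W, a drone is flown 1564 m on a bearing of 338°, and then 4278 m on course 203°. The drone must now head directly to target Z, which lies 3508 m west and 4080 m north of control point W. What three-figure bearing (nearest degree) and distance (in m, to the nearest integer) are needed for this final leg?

Leg 1 (338°, 1564 m): east 1564 sin 338° = -585.88, north 1564 cos 338° = 1450.12
Leg 2 (203°, 4278 m): east 4278 sin 203° = -1671.55, north 4278 cos 203° = -3937.92
Current position: (-2257.43, -2487.80). Target: (-3508, 4080). Remaining: Δeast = -1250.57, Δnorth = 6567.80.
Bearing = atan2(-1250.57, 6567.80) mod 360° = 349.22°; distance = √((-1250.57)² + (6567.80)²) = 6685.804 m.

349°, 6686 m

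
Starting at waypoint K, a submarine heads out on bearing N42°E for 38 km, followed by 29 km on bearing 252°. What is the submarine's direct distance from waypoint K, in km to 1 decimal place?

19.4 km

Leg 1 (N42°E, 38 km): east 38 sin 42° = 25.43, north 38 cos 42° = 28.24
Leg 2 (252°, 29 km): east 29 sin 252° = -27.58, north 29 cos 252° = -8.96
Net: -2.15 east, 19.28 north. Distance = √((-2.15)² + (19.28)²) = 19.398 km.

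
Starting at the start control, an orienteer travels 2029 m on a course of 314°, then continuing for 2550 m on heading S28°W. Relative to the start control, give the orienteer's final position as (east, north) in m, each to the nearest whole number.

(-2657, -842)

Leg 1 (314°, 2029 m): east 2029 sin 314° = -1459.54, north 2029 cos 314° = 1409.46
Leg 2 (S28°W, 2550 m): east 2550 sin 208° = -1197.15, north 2550 cos 208° = -2251.52
Summing: -2656.69 m east, -842.05 m north → (-2657, -842).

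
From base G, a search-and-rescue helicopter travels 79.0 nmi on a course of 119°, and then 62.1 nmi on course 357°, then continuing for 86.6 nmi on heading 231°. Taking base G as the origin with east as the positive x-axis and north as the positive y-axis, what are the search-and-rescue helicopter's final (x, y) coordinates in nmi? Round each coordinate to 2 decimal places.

Leg 1 (119°, 79.0 nmi): east 79.0 sin 119° = 69.09, north 79.0 cos 119° = -38.30
Leg 2 (357°, 62.1 nmi): east 62.1 sin 357° = -3.25, north 62.1 cos 357° = 62.01
Leg 3 (231°, 86.6 nmi): east 86.6 sin 231° = -67.30, north 86.6 cos 231° = -54.50
Summing: -1.46 nmi east, -30.78 nmi north → (-1.46, -30.78).

(-1.46, -30.78)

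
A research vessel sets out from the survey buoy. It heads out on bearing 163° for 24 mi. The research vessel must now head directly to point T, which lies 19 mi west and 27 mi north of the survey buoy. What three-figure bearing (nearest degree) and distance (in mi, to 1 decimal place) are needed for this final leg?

332°, 56.3 mi

Leg 1 (163°, 24 mi): east 24 sin 163° = 7.02, north 24 cos 163° = -22.95
Current position: (7.02, -22.95). Target: (-19, 27). Remaining: Δeast = -26.02, Δnorth = 49.95.
Bearing = atan2(-26.02, 49.95) mod 360° = 332.49°; distance = √((-26.02)² + (49.95)²) = 56.321 mi.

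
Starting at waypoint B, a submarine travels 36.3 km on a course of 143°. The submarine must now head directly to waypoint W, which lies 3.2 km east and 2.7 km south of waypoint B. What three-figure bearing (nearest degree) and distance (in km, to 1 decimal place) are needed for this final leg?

Leg 1 (143°, 36.3 km): east 36.3 sin 143° = 21.85, north 36.3 cos 143° = -28.99
Current position: (21.85, -28.99). Target: (3.2, -2.7). Remaining: Δeast = -18.65, Δnorth = 26.29.
Bearing = atan2(-18.65, 26.29) mod 360° = 324.65°; distance = √((-18.65)² + (26.29)²) = 32.231 km.

325°, 32.2 km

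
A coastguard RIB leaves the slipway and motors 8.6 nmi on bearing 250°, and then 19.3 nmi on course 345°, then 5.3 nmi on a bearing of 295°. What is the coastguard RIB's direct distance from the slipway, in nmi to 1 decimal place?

Leg 1 (250°, 8.6 nmi): east 8.6 sin 250° = -8.08, north 8.6 cos 250° = -2.94
Leg 2 (345°, 19.3 nmi): east 19.3 sin 345° = -5.00, north 19.3 cos 345° = 18.64
Leg 3 (295°, 5.3 nmi): east 5.3 sin 295° = -4.80, north 5.3 cos 295° = 2.24
Net: -17.88 east, 17.94 north. Distance = √((-17.88)² + (17.94)²) = 25.329 nmi.

25.3 nmi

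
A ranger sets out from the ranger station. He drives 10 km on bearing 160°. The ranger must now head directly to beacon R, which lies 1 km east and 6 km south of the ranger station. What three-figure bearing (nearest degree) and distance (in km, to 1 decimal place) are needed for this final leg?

Leg 1 (160°, 10 km): east 10 sin 160° = 3.42, north 10 cos 160° = -9.40
Current position: (3.42, -9.40). Target: (1, -6). Remaining: Δeast = -2.42, Δnorth = 3.40.
Bearing = atan2(-2.42, 3.40) mod 360° = 324.53°; distance = √((-2.42)² + (3.40)²) = 4.171 km.

325°, 4.2 km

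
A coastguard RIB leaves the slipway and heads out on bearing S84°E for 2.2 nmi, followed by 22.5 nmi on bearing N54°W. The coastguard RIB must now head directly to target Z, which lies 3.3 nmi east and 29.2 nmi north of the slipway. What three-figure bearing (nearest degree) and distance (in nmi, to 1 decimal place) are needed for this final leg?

050°, 25.2 nmi

Leg 1 (S84°E, 2.2 nmi): east 2.2 sin 96° = 2.19, north 2.2 cos 96° = -0.23
Leg 2 (N54°W, 22.5 nmi): east 22.5 sin 306° = -18.20, north 22.5 cos 306° = 13.23
Current position: (-16.01, 13.00). Target: (3.3, 29.2). Remaining: Δeast = 19.31, Δnorth = 16.20.
Bearing = atan2(19.31, 16.20) mod 360° = 50.00°; distance = √((19.31)² + (16.20)²) = 25.212 nmi.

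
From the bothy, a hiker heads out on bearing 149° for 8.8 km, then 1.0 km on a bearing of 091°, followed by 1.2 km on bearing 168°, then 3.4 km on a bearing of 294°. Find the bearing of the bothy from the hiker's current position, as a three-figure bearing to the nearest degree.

Leg 1 (149°, 8.8 km): east 8.8 sin 149° = 4.53, north 8.8 cos 149° = -7.54
Leg 2 (091°, 1.0 km): east 1.0 sin 91° = 1.00, north 1.0 cos 91° = -0.02
Leg 3 (168°, 1.2 km): east 1.2 sin 168° = 0.25, north 1.2 cos 168° = -1.17
Leg 4 (294°, 3.4 km): east 3.4 sin 294° = -3.11, north 3.4 cos 294° = 1.38
Net displacement: 2.68 east, -7.35 north. Direction back to start is (-2.68, 7.35): bearing = atan2(-2.68, 7.35) mod 360° = 340.00° ≈ 340°.

340°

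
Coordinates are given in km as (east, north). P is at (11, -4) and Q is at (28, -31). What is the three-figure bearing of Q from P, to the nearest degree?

Δeast = 28 − 11 = 17.00; Δnorth = -31 − -4 = -27.00.
Bearing = atan2(Δeast, Δnorth) mod 360° = 147.80° ≈ 148°.

148°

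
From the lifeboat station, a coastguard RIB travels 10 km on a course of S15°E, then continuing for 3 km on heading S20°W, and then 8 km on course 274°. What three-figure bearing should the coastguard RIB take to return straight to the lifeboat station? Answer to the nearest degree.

Leg 1 (S15°E, 10 km): east 10 sin 165° = 2.59, north 10 cos 165° = -9.66
Leg 2 (S20°W, 3 km): east 3 sin 200° = -1.03, north 3 cos 200° = -2.82
Leg 3 (274°, 8 km): east 8 sin 274° = -7.98, north 8 cos 274° = 0.56
Net displacement: -6.42 east, -11.92 north. Direction back to start is (6.42, 11.92): bearing = atan2(6.42, 11.92) mod 360° = 28.30° ≈ 028°.

028°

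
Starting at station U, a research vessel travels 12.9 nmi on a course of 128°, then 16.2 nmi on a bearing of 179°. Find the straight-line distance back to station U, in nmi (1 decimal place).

Leg 1 (128°, 12.9 nmi): east 12.9 sin 128° = 10.17, north 12.9 cos 128° = -7.94
Leg 2 (179°, 16.2 nmi): east 16.2 sin 179° = 0.28, north 16.2 cos 179° = -16.20
Net: 10.45 east, -24.14 north. Distance = √((10.45)² + (-24.14)²) = 26.304 nmi.

26.3 nmi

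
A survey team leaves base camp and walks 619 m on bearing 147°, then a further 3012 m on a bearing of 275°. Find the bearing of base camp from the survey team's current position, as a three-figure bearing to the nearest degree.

Leg 1 (147°, 619 m): east 619 sin 147° = 337.13, north 619 cos 147° = -519.14
Leg 2 (275°, 3012 m): east 3012 sin 275° = -3000.54, north 3012 cos 275° = 262.51
Net displacement: -2663.41 east, -256.62 north. Direction back to start is (2663.41, 256.62): bearing = atan2(2663.41, 256.62) mod 360° = 84.50° ≈ 084°.

084°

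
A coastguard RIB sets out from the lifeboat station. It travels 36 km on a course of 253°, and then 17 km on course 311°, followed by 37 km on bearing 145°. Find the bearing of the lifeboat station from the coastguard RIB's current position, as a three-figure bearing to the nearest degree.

Leg 1 (253°, 36 km): east 36 sin 253° = -34.43, north 36 cos 253° = -10.53
Leg 2 (311°, 17 km): east 17 sin 311° = -12.83, north 17 cos 311° = 11.15
Leg 3 (145°, 37 km): east 37 sin 145° = 21.22, north 37 cos 145° = -30.31
Net displacement: -26.03 east, -29.68 north. Direction back to start is (26.03, 29.68): bearing = atan2(26.03, 29.68) mod 360° = 41.26° ≈ 041°.

041°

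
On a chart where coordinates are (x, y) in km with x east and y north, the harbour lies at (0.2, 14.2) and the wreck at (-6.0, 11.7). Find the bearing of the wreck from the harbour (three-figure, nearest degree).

248°

Δeast = -6.0 − 0.2 = -6.20; Δnorth = 11.7 − 14.2 = -2.50.
Bearing = atan2(Δeast, Δnorth) mod 360° = 248.04° ≈ 248°.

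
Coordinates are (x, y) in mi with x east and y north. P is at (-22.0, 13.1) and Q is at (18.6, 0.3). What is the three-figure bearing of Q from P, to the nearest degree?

Δeast = 18.6 − -22.0 = 40.60; Δnorth = 0.3 − 13.1 = -12.80.
Bearing = atan2(Δeast, Δnorth) mod 360° = 107.50° ≈ 107°.

107°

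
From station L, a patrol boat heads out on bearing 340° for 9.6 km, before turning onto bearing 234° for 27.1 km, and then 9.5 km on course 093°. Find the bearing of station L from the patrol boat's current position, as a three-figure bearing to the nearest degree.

065°

Leg 1 (340°, 9.6 km): east 9.6 sin 340° = -3.28, north 9.6 cos 340° = 9.02
Leg 2 (234°, 27.1 km): east 27.1 sin 234° = -21.92, north 27.1 cos 234° = -15.93
Leg 3 (093°, 9.5 km): east 9.5 sin 93° = 9.49, north 9.5 cos 93° = -0.50
Net displacement: -15.72 east, -7.41 north. Direction back to start is (15.72, 7.41): bearing = atan2(15.72, 7.41) mod 360° = 64.78° ≈ 065°.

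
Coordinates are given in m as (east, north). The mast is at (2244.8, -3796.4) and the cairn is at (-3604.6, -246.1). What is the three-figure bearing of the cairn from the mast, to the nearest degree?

301°

Δeast = -3604.6 − 2244.8 = -5849.40; Δnorth = -246.1 − -3796.4 = 3550.30.
Bearing = atan2(Δeast, Δnorth) mod 360° = 301.26° ≈ 301°.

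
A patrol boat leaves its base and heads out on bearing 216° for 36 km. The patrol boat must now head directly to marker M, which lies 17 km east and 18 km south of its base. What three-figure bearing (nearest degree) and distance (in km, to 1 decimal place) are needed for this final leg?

Leg 1 (216°, 36 km): east 36 sin 216° = -21.16, north 36 cos 216° = -29.12
Current position: (-21.16, -29.12). Target: (17, -18). Remaining: Δeast = 38.16, Δnorth = 11.12.
Bearing = atan2(38.16, 11.12) mod 360° = 73.75°; distance = √((38.16)² + (11.12)²) = 39.749 km.

074°, 39.7 km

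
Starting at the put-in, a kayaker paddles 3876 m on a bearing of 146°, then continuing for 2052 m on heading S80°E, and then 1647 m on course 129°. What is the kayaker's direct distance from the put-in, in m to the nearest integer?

Leg 1 (146°, 3876 m): east 3876 sin 146° = 2167.43, north 3876 cos 146° = -3213.35
Leg 2 (S80°E, 2052 m): east 2052 sin 100° = 2020.83, north 2052 cos 100° = -356.33
Leg 3 (129°, 1647 m): east 1647 sin 129° = 1279.96, north 1647 cos 129° = -1036.49
Net: 5468.22 east, -4606.17 north. Distance = √((5468.22)² + (-4606.17)²) = 7149.697 m.

7150 m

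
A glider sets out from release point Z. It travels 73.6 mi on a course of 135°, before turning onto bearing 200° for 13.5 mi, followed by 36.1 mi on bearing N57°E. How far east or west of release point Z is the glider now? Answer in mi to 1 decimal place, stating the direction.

Leg 1 (135°, 73.6 mi): east 73.6 sin 135° = 52.04, north 73.6 cos 135° = -52.04
Leg 2 (200°, 13.5 mi): east 13.5 sin 200° = -4.62, north 13.5 cos 200° = -12.69
Leg 3 (N57°E, 36.1 mi): east 36.1 sin 57° = 30.28, north 36.1 cos 57° = 19.66
Net east component: 77.70 mi.

77.7 mi east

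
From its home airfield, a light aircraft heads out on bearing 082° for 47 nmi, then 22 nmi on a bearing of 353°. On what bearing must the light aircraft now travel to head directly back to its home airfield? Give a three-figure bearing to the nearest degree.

Leg 1 (082°, 47 nmi): east 47 sin 82° = 46.54, north 47 cos 82° = 6.54
Leg 2 (353°, 22 nmi): east 22 sin 353° = -2.68, north 22 cos 353° = 21.84
Net displacement: 43.86 east, 28.38 north. Direction back to start is (-43.86, -28.38): bearing = atan2(-43.86, -28.38) mod 360° = 237.10° ≈ 237°.

237°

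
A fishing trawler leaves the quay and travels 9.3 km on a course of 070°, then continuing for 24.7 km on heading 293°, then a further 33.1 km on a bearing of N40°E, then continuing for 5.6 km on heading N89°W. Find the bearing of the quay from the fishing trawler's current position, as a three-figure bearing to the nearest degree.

183°

Leg 1 (070°, 9.3 km): east 9.3 sin 70° = 8.74, north 9.3 cos 70° = 3.18
Leg 2 (293°, 24.7 km): east 24.7 sin 293° = -22.74, north 24.7 cos 293° = 9.65
Leg 3 (N40°E, 33.1 km): east 33.1 sin 40° = 21.28, north 33.1 cos 40° = 25.36
Leg 4 (N89°W, 5.6 km): east 5.6 sin 271° = -5.60, north 5.6 cos 271° = 0.10
Net displacement: 1.68 east, 38.29 north. Direction back to start is (-1.68, -38.29): bearing = atan2(-1.68, -38.29) mod 360° = 182.51° ≈ 183°.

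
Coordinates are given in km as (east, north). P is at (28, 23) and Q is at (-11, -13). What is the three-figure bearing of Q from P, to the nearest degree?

Δeast = -11 − 28 = -39.00; Δnorth = -13 − 23 = -36.00.
Bearing = atan2(Δeast, Δnorth) mod 360° = 227.29° ≈ 227°.

227°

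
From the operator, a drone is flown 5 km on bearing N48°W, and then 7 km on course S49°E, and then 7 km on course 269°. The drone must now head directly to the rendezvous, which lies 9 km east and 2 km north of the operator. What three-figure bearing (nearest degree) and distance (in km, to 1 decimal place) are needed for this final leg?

Leg 1 (N48°W, 5 km): east 5 sin 312° = -3.72, north 5 cos 312° = 3.35
Leg 2 (S49°E, 7 km): east 7 sin 131° = 5.28, north 7 cos 131° = -4.59
Leg 3 (269°, 7 km): east 7 sin 269° = -7.00, north 7 cos 269° = -0.12
Current position: (-5.43, -1.37). Target: (9, 2). Remaining: Δeast = 14.43, Δnorth = 3.37.
Bearing = atan2(14.43, 3.37) mod 360° = 76.86°; distance = √((14.43)² + (3.37)²) = 14.820 km.

077°, 14.8 km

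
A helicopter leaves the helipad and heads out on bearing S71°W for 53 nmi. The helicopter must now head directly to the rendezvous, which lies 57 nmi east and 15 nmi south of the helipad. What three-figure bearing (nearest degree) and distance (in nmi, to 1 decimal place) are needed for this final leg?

Leg 1 (S71°W, 53 nmi): east 53 sin 251° = -50.11, north 53 cos 251° = -17.26
Current position: (-50.11, -17.26). Target: (57, -15). Remaining: Δeast = 107.11, Δnorth = 2.26.
Bearing = atan2(107.11, 2.26) mod 360° = 88.79°; distance = √((107.11)² + (2.26)²) = 107.136 nmi.

089°, 107.1 nmi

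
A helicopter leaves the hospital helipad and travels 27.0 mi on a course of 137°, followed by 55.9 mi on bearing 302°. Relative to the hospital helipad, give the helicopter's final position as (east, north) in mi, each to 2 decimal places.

(-28.99, 9.88)

Leg 1 (137°, 27.0 mi): east 27.0 sin 137° = 18.41, north 27.0 cos 137° = -19.75
Leg 2 (302°, 55.9 mi): east 55.9 sin 302° = -47.41, north 55.9 cos 302° = 29.62
Summing: -28.99 mi east, 9.88 mi north → (-28.99, 9.88).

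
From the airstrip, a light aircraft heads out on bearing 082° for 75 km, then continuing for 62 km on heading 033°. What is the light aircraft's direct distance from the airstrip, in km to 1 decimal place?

124.8 km

Leg 1 (082°, 75 km): east 75 sin 82° = 74.27, north 75 cos 82° = 10.44
Leg 2 (033°, 62 km): east 62 sin 33° = 33.77, north 62 cos 33° = 52.00
Net: 108.04 east, 62.44 north. Distance = √((108.04)² + (62.44)²) = 124.781 km.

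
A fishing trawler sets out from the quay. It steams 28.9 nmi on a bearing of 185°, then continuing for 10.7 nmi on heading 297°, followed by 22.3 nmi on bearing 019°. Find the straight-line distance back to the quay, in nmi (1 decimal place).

Leg 1 (185°, 28.9 nmi): east 28.9 sin 185° = -2.52, north 28.9 cos 185° = -28.79
Leg 2 (297°, 10.7 nmi): east 10.7 sin 297° = -9.53, north 10.7 cos 297° = 4.86
Leg 3 (019°, 22.3 nmi): east 22.3 sin 19° = 7.26, north 22.3 cos 19° = 21.09
Net: -4.79 east, -2.85 north. Distance = √((-4.79)² + (-2.85)²) = 5.574 nmi.

5.6 nmi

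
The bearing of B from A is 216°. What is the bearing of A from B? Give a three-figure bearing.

036°

Back-bearing = 216° − 180° = 036°.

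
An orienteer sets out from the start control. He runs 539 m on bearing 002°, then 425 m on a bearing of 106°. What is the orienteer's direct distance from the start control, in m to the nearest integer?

600 m

Leg 1 (002°, 539 m): east 539 sin 2° = 18.81, north 539 cos 2° = 538.67
Leg 2 (106°, 425 m): east 425 sin 106° = 408.54, north 425 cos 106° = -117.15
Net: 427.35 east, 421.53 north. Distance = √((427.35)² + (421.53)²) = 600.258 m.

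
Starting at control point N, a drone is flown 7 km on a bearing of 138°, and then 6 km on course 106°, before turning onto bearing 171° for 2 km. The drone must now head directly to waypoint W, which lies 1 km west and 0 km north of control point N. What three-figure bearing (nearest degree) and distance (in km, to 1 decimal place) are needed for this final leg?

Leg 1 (138°, 7 km): east 7 sin 138° = 4.68, north 7 cos 138° = -5.20
Leg 2 (106°, 6 km): east 6 sin 106° = 5.77, north 6 cos 106° = -1.65
Leg 3 (171°, 2 km): east 2 sin 171° = 0.31, north 2 cos 171° = -1.98
Current position: (10.76, -8.83). Target: (-1, 0). Remaining: Δeast = -11.76, Δnorth = 8.83.
Bearing = atan2(-11.76, 8.83) mod 360° = 306.89°; distance = √((-11.76)² + (8.83)²) = 14.710 km.

307°, 14.7 km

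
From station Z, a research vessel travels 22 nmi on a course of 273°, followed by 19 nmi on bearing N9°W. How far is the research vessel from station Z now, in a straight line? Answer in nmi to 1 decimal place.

31.9 nmi

Leg 1 (273°, 22 nmi): east 22 sin 273° = -21.97, north 22 cos 273° = 1.15
Leg 2 (N9°W, 19 nmi): east 19 sin 351° = -2.97, north 19 cos 351° = 18.77
Net: -24.94 east, 19.92 north. Distance = √((-24.94)² + (19.92)²) = 31.919 nmi.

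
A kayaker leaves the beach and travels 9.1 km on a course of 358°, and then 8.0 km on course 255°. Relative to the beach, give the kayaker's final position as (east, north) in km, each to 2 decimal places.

(-8.04, 7.02)

Leg 1 (358°, 9.1 km): east 9.1 sin 358° = -0.32, north 9.1 cos 358° = 9.09
Leg 2 (255°, 8.0 km): east 8.0 sin 255° = -7.73, north 8.0 cos 255° = -2.07
Summing: -8.04 km east, 7.02 km north → (-8.04, 7.02).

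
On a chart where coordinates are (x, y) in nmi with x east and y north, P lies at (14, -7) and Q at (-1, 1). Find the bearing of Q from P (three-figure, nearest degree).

298°

Δeast = -1 − 14 = -15.00; Δnorth = 1 − -7 = 8.00.
Bearing = atan2(Δeast, Δnorth) mod 360° = 298.07° ≈ 298°.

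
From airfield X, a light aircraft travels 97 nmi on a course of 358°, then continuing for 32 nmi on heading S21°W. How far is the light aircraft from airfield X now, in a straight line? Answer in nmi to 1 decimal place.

68.7 nmi

Leg 1 (358°, 97 nmi): east 97 sin 358° = -3.39, north 97 cos 358° = 96.94
Leg 2 (S21°W, 32 nmi): east 32 sin 201° = -11.47, north 32 cos 201° = -29.87
Net: -14.85 east, 67.07 north. Distance = √((-14.85)² + (67.07)²) = 68.691 nmi.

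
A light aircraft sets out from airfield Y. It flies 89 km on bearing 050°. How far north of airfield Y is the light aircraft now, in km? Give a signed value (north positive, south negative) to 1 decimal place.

57.2 km

Leg 1 (050°, 89 km): east 89 sin 50° = 68.18, north 89 cos 50° = 57.21
Net north component: 57.21 km.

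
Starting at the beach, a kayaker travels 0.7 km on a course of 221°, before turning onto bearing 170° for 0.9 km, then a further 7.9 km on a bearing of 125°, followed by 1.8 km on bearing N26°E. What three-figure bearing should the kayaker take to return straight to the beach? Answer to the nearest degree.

302°

Leg 1 (221°, 0.7 km): east 0.7 sin 221° = -0.46, north 0.7 cos 221° = -0.53
Leg 2 (170°, 0.9 km): east 0.9 sin 170° = 0.16, north 0.9 cos 170° = -0.89
Leg 3 (125°, 7.9 km): east 7.9 sin 125° = 6.47, north 7.9 cos 125° = -4.53
Leg 4 (N26°E, 1.8 km): east 1.8 sin 26° = 0.79, north 1.8 cos 26° = 1.62
Net displacement: 6.96 east, -4.33 north. Direction back to start is (-6.96, 4.33): bearing = atan2(-6.96, 4.33) mod 360° = 301.88° ≈ 302°.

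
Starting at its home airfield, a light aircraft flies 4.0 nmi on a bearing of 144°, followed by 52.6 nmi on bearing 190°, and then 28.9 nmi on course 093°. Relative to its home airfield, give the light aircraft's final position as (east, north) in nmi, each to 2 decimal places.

(22.08, -56.55)

Leg 1 (144°, 4.0 nmi): east 4.0 sin 144° = 2.35, north 4.0 cos 144° = -3.24
Leg 2 (190°, 52.6 nmi): east 52.6 sin 190° = -9.13, north 52.6 cos 190° = -51.80
Leg 3 (093°, 28.9 nmi): east 28.9 sin 93° = 28.86, north 28.9 cos 93° = -1.51
Summing: 22.08 nmi east, -56.55 nmi north → (22.08, -56.55).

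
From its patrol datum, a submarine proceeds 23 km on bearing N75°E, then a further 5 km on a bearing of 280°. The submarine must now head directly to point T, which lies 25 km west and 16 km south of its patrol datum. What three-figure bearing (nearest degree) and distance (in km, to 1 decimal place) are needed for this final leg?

Leg 1 (N75°E, 23 km): east 23 sin 75° = 22.22, north 23 cos 75° = 5.95
Leg 2 (280°, 5 km): east 5 sin 280° = -4.92, north 5 cos 280° = 0.87
Current position: (17.29, 6.82). Target: (-25, -16). Remaining: Δeast = -42.29, Δnorth = -22.82.
Bearing = atan2(-42.29, -22.82) mod 360° = 241.65°; distance = √((-42.29)² + (-22.82)²) = 48.057 km.

242°, 48.1 km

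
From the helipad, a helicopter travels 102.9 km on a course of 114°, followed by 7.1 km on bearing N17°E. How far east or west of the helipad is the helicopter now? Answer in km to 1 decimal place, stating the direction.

Leg 1 (114°, 102.9 km): east 102.9 sin 114° = 94.00, north 102.9 cos 114° = -41.85
Leg 2 (N17°E, 7.1 km): east 7.1 sin 17° = 2.08, north 7.1 cos 17° = 6.79
Net east component: 96.08 km.

96.1 km east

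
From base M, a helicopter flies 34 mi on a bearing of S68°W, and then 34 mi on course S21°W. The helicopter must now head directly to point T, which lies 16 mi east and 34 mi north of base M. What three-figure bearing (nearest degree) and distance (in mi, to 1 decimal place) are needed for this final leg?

037°, 98.6 mi

Leg 1 (S68°W, 34 mi): east 34 sin 248° = -31.52, north 34 cos 248° = -12.74
Leg 2 (S21°W, 34 mi): east 34 sin 201° = -12.18, north 34 cos 201° = -31.74
Current position: (-43.71, -44.48). Target: (16, 34). Remaining: Δeast = 59.71, Δnorth = 78.48.
Bearing = atan2(59.71, 78.48) mod 360° = 37.26°; distance = √((59.71)² + (78.48)²) = 98.610 mi.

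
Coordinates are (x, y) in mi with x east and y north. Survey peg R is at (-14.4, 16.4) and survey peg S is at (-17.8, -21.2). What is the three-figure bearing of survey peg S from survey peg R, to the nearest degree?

Δeast = -17.8 − -14.4 = -3.40; Δnorth = -21.2 − 16.4 = -37.60.
Bearing = atan2(Δeast, Δnorth) mod 360° = 185.17° ≈ 185°.

185°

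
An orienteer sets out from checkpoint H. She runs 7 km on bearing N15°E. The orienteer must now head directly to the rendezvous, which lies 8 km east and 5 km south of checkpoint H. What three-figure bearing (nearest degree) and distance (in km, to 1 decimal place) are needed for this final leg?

Leg 1 (N15°E, 7 km): east 7 sin 15° = 1.81, north 7 cos 15° = 6.76
Current position: (1.81, 6.76). Target: (8, -5). Remaining: Δeast = 6.19, Δnorth = -11.76.
Bearing = atan2(6.19, -11.76) mod 360° = 152.25°; distance = √((6.19)² + (-11.76)²) = 13.290 km.

152°, 13.3 km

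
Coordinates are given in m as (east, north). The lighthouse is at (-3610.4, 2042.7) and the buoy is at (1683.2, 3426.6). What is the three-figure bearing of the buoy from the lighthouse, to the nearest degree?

075°

Δeast = 1683.2 − -3610.4 = 5293.60; Δnorth = 3426.6 − 2042.7 = 1383.90.
Bearing = atan2(Δeast, Δnorth) mod 360° = 75.35° ≈ 075°.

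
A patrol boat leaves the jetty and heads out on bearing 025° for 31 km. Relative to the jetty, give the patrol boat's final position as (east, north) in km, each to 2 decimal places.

Leg 1 (025°, 31 km): east 31 sin 25° = 13.10, north 31 cos 25° = 28.10
Summing: 13.10 km east, 28.10 km north → (13.10, 28.10).

(13.10, 28.10)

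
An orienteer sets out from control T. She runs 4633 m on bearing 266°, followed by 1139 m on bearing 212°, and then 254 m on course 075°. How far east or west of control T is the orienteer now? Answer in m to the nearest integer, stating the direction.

4980 m west

Leg 1 (266°, 4633 m): east 4633 sin 266° = -4621.71, north 4633 cos 266° = -323.18
Leg 2 (212°, 1139 m): east 1139 sin 212° = -603.58, north 1139 cos 212° = -965.93
Leg 3 (075°, 254 m): east 254 sin 75° = 245.35, north 254 cos 75° = 65.74
Net east component: -4979.95 m.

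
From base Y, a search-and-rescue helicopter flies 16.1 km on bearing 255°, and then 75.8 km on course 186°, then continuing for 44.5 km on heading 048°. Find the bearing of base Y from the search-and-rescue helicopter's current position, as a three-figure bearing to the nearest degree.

349°

Leg 1 (255°, 16.1 km): east 16.1 sin 255° = -15.55, north 16.1 cos 255° = -4.17
Leg 2 (186°, 75.8 km): east 75.8 sin 186° = -7.92, north 75.8 cos 186° = -75.38
Leg 3 (048°, 44.5 km): east 44.5 sin 48° = 33.07, north 44.5 cos 48° = 29.78
Net displacement: 9.60 east, -49.78 north. Direction back to start is (-9.60, 49.78): bearing = atan2(-9.60, 49.78) mod 360° = 349.09° ≈ 349°.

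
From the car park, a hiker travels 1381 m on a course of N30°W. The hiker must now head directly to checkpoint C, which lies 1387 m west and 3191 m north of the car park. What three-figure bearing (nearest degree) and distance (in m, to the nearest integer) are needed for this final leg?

Leg 1 (N30°W, 1381 m): east 1381 sin 330° = -690.50, north 1381 cos 330° = 1195.98
Current position: (-690.50, 1195.98). Target: (-1387, 3191). Remaining: Δeast = -696.50, Δnorth = 1995.02.
Bearing = atan2(-696.50, 1995.02) mod 360° = 340.75°; distance = √((-696.50)² + (1995.02)²) = 2113.105 m.

341°, 2113 m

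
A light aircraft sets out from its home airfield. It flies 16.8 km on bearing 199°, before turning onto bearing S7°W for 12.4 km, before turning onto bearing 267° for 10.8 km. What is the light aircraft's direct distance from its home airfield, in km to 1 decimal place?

Leg 1 (199°, 16.8 km): east 16.8 sin 199° = -5.47, north 16.8 cos 199° = -15.88
Leg 2 (S7°W, 12.4 km): east 12.4 sin 187° = -1.51, north 12.4 cos 187° = -12.31
Leg 3 (267°, 10.8 km): east 10.8 sin 267° = -10.79, north 10.8 cos 267° = -0.57
Net: -17.77 east, -28.76 north. Distance = √((-17.77)² + (-28.76)²) = 33.803 km.

33.8 km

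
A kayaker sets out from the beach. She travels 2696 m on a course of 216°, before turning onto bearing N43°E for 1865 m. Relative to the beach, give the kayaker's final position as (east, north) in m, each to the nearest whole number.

(-313, -817)

Leg 1 (216°, 2696 m): east 2696 sin 216° = -1584.67, north 2696 cos 216° = -2181.11
Leg 2 (N43°E, 1865 m): east 1865 sin 43° = 1271.93, north 1865 cos 43° = 1363.97
Summing: -312.74 m east, -817.14 m north → (-313, -817).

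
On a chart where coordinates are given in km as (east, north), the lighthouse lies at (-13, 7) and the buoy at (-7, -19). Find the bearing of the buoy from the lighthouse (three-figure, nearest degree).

Δeast = -7 − -13 = 6.00; Δnorth = -19 − 7 = -26.00.
Bearing = atan2(Δeast, Δnorth) mod 360° = 167.01° ≈ 167°.

167°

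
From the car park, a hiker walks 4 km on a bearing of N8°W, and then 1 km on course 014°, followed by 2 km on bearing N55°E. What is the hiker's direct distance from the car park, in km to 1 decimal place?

6.2 km

Leg 1 (N8°W, 4 km): east 4 sin 352° = -0.56, north 4 cos 352° = 3.96
Leg 2 (014°, 1 km): east 1 sin 14° = 0.24, north 1 cos 14° = 0.97
Leg 3 (N55°E, 2 km): east 2 sin 55° = 1.64, north 2 cos 55° = 1.15
Net: 1.32 east, 6.08 north. Distance = √((1.32)² + (6.08)²) = 6.221 km.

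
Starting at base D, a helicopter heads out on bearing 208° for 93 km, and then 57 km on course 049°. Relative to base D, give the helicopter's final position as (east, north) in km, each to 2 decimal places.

Leg 1 (208°, 93 km): east 93 sin 208° = -43.66, north 93 cos 208° = -82.11
Leg 2 (049°, 57 km): east 57 sin 49° = 43.02, north 57 cos 49° = 37.40
Summing: -0.64 km east, -44.72 km north → (-0.64, -44.72).

(-0.64, -44.72)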